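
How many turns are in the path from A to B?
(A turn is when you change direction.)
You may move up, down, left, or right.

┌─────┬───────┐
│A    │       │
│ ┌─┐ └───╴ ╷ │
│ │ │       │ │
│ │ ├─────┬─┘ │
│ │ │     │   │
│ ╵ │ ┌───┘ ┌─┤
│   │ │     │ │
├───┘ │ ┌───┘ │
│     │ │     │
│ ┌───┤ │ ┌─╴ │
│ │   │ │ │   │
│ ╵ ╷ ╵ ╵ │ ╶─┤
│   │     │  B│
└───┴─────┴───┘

Directions: right, right, down, right, right, right, up, right, down, down, left, down, left, left, down, down, down, right, up, up, right, right, down, left, down, right
Number of turns: 16

Solution:

┌─────┬───────┐
│A → ↓│    ↱ ↓│
│ ┌─┐ └───╴ ╷ │
│ │ │↳ → → ↑│↓│
│ │ ├─────┬─┘ │
│ │ │     │↓ ↲│
│ ╵ │ ┌───┘ ┌─┤
│   │ │↓ ← ↲│ │
├───┘ │ ┌───┘ │
│     │↓│↱ → ↓│
│ ┌───┤ │ ┌─╴ │
│ │   │↓│↑│↓ ↲│
│ ╵ ╷ ╵ ╵ │ ╶─┤
│   │  ↳ ↑│↳ B│
└───┴─────┴───┘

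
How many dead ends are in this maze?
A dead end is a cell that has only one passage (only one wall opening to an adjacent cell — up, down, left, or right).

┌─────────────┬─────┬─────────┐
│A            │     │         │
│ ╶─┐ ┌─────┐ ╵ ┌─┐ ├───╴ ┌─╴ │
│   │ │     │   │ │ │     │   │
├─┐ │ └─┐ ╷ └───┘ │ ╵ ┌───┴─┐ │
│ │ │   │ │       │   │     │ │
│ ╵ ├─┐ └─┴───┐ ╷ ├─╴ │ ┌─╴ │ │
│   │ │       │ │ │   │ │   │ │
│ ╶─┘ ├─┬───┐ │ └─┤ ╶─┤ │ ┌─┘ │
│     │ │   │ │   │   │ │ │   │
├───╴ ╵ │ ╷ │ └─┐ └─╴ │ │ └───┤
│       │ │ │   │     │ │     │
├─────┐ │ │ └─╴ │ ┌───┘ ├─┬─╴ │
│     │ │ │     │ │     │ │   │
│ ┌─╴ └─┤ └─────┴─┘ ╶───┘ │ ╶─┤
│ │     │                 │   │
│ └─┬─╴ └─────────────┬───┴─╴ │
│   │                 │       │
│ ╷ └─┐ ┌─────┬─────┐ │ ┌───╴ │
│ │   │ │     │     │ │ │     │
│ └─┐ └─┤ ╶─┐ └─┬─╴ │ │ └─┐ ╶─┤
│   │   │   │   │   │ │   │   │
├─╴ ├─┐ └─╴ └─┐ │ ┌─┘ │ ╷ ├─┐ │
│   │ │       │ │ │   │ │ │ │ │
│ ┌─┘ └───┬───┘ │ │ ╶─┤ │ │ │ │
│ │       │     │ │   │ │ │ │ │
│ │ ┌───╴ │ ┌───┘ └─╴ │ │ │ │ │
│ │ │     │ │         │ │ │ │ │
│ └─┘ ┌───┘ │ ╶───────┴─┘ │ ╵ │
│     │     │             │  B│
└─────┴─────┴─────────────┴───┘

Checking each cell for number of passages:

Dead ends found at positions:
  (0, 10)
  (1, 3)
  (1, 8)
  (1, 13)
  (2, 0)
  (2, 4)
  (3, 2)
  (3, 8)
  (4, 3)
  (4, 13)
  (5, 0)
  (6, 3)
  (6, 8)
  (6, 12)
  (7, 1)
  (8, 2)
  (9, 3)
  (9, 7)
  (9, 12)
  (11, 2)
  (11, 6)
  (11, 13)
  (13, 1)
  (13, 11)
  (14, 3)
Total dead ends: 25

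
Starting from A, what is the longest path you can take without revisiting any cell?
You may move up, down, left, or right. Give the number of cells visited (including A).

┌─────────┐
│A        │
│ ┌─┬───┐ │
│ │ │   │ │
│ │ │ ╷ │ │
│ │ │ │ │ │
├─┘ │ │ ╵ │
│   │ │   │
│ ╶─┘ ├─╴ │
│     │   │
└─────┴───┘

Finding longest simple path using DFS:
Start: (0, 0)
Longest path visits 21 cells
Path: A → right → right → right → right → down → down → down → left → up → up → left → down → down → down → left → left → up → right → up → up

Solution:

┌─────────┐
│A → → → ↓│
│ ┌─┬───┐ │
│ │B│↓ ↰│↓│
│ │ │ ╷ │ │
│ │↑│↓│↑│↓│
├─┘ │ │ ╵ │
│↱ ↑│↓│↑ ↲│
│ ╶─┘ ├─╴ │
│↑ ← ↲│   │
└─────┴───┘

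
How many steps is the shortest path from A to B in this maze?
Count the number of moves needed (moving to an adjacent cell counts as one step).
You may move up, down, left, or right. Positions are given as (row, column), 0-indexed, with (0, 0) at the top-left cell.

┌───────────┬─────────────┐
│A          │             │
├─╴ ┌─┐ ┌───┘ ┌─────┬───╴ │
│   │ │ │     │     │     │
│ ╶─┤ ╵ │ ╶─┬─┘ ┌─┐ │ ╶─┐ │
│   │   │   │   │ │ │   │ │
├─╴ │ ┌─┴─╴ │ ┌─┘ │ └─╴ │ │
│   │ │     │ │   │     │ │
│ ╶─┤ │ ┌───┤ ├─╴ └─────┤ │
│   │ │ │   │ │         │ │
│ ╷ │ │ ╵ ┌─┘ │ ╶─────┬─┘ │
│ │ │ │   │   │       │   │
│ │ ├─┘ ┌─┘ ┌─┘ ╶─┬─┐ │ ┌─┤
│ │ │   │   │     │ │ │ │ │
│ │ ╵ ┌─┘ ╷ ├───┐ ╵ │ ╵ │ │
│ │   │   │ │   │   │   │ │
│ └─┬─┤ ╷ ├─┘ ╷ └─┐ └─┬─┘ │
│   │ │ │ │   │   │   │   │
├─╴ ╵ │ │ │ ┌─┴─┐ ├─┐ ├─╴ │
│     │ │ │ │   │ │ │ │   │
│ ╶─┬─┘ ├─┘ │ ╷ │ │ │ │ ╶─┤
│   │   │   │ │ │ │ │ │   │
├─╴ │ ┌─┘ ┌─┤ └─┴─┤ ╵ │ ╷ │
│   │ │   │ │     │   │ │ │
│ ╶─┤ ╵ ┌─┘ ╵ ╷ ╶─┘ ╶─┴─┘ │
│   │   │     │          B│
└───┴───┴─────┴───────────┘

Using BFS to find shortest path:
Start: (0, 0), End: (12, 12)
Path found:
(0,0) → (0,1) → (1,1) → (1,0) → (2,0) → (2,1) → (3,1) → (3,0) → (4,0) → (4,1) → (5,1) → (6,1) → (7,1) → (7,2) → (6,2) → (6,3) → (5,3) → (4,3) → (3,3) → (3,4) → (3,5) → (2,5) → (2,4) → (1,4) → (1,5) → (1,6) → (0,6) → (0,7) → (0,8) → (0,9) → (0,10) → (0,11) → (0,12) → (1,12) → (2,12) → (3,12) → (4,12) → (5,12) → (5,11) → (6,11) → (7,11) → (7,10) → (6,10) → (5,10) → (5,9) → (5,8) → (5,7) → (6,7) → (6,8) → (7,8) → (7,9) → (8,9) → (8,10) → (9,10) → (10,10) → (11,10) → (11,9) → (12,9) → (12,10) → (12,11) → (12,12)
Number of steps: 60

Solution:

┌───────────┬─────────────┐
│A ↓        │↱ → → → → → ↓│
├─╴ ┌─┐ ┌───┘ ┌─────┬───╴ │
│↓ ↲│ │ │↱ → ↑│     │    ↓│
│ ╶─┤ ╵ │ ╶─┬─┘ ┌─┐ │ ╶─┐ │
│↳ ↓│   │↑ ↰│   │ │ │   │↓│
├─╴ │ ┌─┴─╴ │ ┌─┘ │ └─╴ │ │
│↓ ↲│ │↱ → ↑│ │   │     │↓│
│ ╶─┤ │ ┌───┤ ├─╴ └─────┤ │
│↳ ↓│ │↑│   │ │         │↓│
│ ╷ │ │ ╵ ┌─┘ │ ╶─────┬─┘ │
│ │↓│ │↑  │   │↓ ← ← ↰│↓ ↲│
│ │ ├─┘ ┌─┘ ┌─┘ ╶─┬─┐ │ ┌─┤
│ │↓│↱ ↑│   │  ↳ ↓│ │↑│↓│ │
│ │ ╵ ┌─┘ ╷ ├───┐ ╵ │ ╵ │ │
│ │↳ ↑│   │ │   │↳ ↓│↑ ↲│ │
│ └─┬─┤ ╷ ├─┘ ╷ └─┐ └─┬─┘ │
│   │ │ │ │   │   │↳ ↓│   │
├─╴ ╵ │ │ │ ┌─┴─┐ ├─┐ ├─╴ │
│     │ │ │ │   │ │ │↓│   │
│ ╶─┬─┘ ├─┘ │ ╷ │ │ │ │ ╶─┤
│   │   │   │ │ │ │ │↓│   │
├─╴ │ ┌─┘ ┌─┤ └─┴─┤ ╵ │ ╷ │
│   │ │   │ │     │↓ ↲│ │ │
│ ╶─┤ ╵ ┌─┘ ╵ ╷ ╶─┘ ╶─┴─┘ │
│   │   │     │    ↳ → → B│
└───┴───┴─────┴───────────┘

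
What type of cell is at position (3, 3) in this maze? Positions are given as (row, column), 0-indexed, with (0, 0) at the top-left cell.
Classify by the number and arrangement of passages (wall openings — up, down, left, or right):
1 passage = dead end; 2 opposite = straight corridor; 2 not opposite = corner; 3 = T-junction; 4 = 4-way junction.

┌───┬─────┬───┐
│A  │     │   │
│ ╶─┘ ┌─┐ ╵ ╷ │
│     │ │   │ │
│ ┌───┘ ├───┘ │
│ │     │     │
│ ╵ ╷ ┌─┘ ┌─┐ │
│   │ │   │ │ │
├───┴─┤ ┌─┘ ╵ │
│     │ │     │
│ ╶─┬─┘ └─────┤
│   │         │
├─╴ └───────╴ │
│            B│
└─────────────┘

Checking cell at (3, 3):
Number of passages: 2
Cell type: corner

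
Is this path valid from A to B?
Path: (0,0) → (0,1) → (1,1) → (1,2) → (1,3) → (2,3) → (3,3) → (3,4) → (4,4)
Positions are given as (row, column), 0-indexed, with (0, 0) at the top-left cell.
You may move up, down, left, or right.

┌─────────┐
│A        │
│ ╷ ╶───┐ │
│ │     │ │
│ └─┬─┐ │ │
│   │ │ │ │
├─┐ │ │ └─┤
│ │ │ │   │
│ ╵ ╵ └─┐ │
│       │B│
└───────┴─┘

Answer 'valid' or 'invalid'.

Checking path validity:
Result: All consecutive moves are passable.

valid

Correct solution:

┌─────────┐
│A ↓      │
│ ╷ ╶───┐ │
│ │↳ → ↓│ │
│ └─┬─┐ │ │
│   │ │↓│ │
├─┐ │ │ └─┤
│ │ │ │↳ ↓│
│ ╵ ╵ └─┐ │
│       │B│
└───────┴─┘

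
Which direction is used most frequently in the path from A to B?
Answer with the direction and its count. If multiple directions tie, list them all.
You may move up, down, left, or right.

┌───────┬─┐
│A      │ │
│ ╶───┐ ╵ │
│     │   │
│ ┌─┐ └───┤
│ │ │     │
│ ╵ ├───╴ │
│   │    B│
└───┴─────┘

Directions: down, right, right, down, right, right, down
Counts: {'down': 3, 'right': 4}
Most common: right (4 times)

Solution:

┌───────┬─┐
│A      │ │
│ ╶───┐ ╵ │
│↳ → ↓│   │
│ ┌─┐ └───┤
│ │ │↳ → ↓│
│ ╵ ├───╴ │
│   │    B│
└───┴─────┘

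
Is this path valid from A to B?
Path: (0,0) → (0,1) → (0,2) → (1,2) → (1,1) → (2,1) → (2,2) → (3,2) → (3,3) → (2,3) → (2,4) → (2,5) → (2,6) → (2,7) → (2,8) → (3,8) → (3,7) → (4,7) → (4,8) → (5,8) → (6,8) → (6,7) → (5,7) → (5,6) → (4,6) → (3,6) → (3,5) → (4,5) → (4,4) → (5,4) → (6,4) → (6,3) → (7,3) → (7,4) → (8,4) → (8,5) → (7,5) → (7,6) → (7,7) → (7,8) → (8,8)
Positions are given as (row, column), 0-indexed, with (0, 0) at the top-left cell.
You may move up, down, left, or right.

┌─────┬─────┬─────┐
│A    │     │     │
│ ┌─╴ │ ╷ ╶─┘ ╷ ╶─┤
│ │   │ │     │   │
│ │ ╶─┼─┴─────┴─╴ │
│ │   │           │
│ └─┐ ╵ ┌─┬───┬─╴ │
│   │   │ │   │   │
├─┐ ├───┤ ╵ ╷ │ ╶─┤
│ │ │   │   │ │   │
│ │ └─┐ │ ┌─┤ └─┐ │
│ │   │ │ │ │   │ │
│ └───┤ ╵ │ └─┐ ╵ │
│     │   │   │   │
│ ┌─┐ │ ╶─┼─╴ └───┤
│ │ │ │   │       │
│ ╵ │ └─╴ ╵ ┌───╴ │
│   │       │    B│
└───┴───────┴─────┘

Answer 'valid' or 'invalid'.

Checking path validity:
Result: All consecutive moves are passable.

valid

Correct solution:

┌─────┬─────┬─────┐
│A → ↓│     │     │
│ ┌─╴ │ ╷ ╶─┘ ╷ ╶─┤
│ │↓ ↲│ │     │   │
│ │ ╶─┼─┴─────┴─╴ │
│ │↳ ↓│↱ → → → → ↓│
│ └─┐ ╵ ┌─┬───┬─╴ │
│   │↳ ↑│ │↓ ↰│↓ ↲│
├─┐ ├───┤ ╵ ╷ │ ╶─┤
│ │ │   │↓ ↲│↑│↳ ↓│
│ │ └─┐ │ ┌─┤ └─┐ │
│ │   │ │↓│ │↑ ↰│↓│
│ └───┤ ╵ │ └─┐ ╵ │
│     │↓ ↲│   │↑ ↲│
│ ┌─┐ │ ╶─┼─╴ └───┤
│ │ │ │↳ ↓│↱ → → ↓│
│ ╵ │ └─╴ ╵ ┌───╴ │
│   │    ↳ ↑│    B│
└───┴───────┴─────┘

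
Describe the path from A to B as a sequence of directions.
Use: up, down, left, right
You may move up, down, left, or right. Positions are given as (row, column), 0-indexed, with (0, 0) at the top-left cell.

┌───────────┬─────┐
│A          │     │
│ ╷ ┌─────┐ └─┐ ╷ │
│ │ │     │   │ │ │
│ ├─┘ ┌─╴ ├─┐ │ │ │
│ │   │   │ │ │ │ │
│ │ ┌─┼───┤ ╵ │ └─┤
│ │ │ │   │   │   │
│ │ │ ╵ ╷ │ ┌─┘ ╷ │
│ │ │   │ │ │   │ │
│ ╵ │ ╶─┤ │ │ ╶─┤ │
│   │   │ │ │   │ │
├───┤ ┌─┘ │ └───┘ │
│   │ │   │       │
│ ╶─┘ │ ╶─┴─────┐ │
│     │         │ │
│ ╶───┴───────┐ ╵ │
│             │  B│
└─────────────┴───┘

Finding the path and converting it to directions:
Path through cells: (0,0) → (0,1) → (0,2) → (0,3) → (0,4) → (0,5) → (1,5) → (1,6) → (2,6) → (3,6) → (3,5) → (4,5) → (5,5) → (6,5) → (6,6) → (6,7) → (6,8) → (7,8) → (8,8)
Directions: right, right, right, right, right, down, right, down, down, left, down, down, down, right, right, right, down, down

Solution:

┌───────────┬─────┐
│A → → → → ↓│     │
│ ╷ ┌─────┐ └─┐ ╷ │
│ │ │     │↳ ↓│ │ │
│ ├─┘ ┌─╴ ├─┐ │ │ │
│ │   │   │ │↓│ │ │
│ │ ┌─┼───┤ ╵ │ └─┤
│ │ │ │   │↓ ↲│   │
│ │ │ ╵ ╷ │ ┌─┘ ╷ │
│ │ │   │ │↓│   │ │
│ ╵ │ ╶─┤ │ │ ╶─┤ │
│   │   │ │↓│   │ │
├───┤ ┌─┘ │ └───┘ │
│   │ │   │↳ → → ↓│
│ ╶─┘ │ ╶─┴─────┐ │
│     │         │↓│
│ ╶───┴───────┐ ╵ │
│             │  B│
└─────────────┴───┘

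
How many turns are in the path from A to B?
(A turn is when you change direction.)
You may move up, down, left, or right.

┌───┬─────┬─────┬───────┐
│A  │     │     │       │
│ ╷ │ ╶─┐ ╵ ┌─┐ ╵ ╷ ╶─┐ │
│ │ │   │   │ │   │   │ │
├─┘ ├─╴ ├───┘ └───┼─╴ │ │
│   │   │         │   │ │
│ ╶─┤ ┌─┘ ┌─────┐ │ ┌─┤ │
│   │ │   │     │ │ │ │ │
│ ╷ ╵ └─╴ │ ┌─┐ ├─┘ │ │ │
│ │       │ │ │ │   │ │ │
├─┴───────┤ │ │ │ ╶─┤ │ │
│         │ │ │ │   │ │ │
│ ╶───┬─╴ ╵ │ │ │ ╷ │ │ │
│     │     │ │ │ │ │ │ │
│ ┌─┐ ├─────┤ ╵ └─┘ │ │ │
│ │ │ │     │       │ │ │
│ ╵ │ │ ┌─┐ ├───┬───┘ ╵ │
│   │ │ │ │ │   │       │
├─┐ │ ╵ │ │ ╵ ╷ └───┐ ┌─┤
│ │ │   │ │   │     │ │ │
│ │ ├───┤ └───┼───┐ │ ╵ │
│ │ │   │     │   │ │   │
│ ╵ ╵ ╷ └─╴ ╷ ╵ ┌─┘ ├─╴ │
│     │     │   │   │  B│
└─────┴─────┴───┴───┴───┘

Directions: right, down, down, left, down, right, down, right, up, up, right, up, left, up, right, right, down, right, up, right, right, down, right, up, right, right, right, down, down, down, down, down, down, down, down, left, down, down, right, down
Number of turns: 25

Solution:

┌───┬─────┬─────┬───────┐
│A ↓│↱ → ↓│↱ → ↓│↱ → → ↓│
│ ╷ │ ╶─┐ ╵ ┌─┐ ╵ ╷ ╶─┐ │
│ │↓│↑ ↰│↳ ↑│ │↳ ↑│   │↓│
├─┘ ├─╴ ├───┘ └───┼─╴ │ │
│↓ ↲│↱ ↑│         │   │↓│
│ ╶─┤ ┌─┘ ┌─────┐ │ ┌─┤ │
│↳ ↓│↑│   │     │ │ │ │↓│
│ ╷ ╵ └─╴ │ ┌─┐ ├─┘ │ │ │
│ │↳ ↑    │ │ │ │   │ │↓│
├─┴───────┤ │ │ │ ╶─┤ │ │
│         │ │ │ │   │ │↓│
│ ╶───┬─╴ ╵ │ │ │ ╷ │ │ │
│     │     │ │ │ │ │ │↓│
│ ┌─┐ ├─────┤ ╵ └─┘ │ │ │
│ │ │ │     │       │ │↓│
│ ╵ │ │ ┌─┐ ├───┬───┘ ╵ │
│   │ │ │ │ │   │    ↓ ↲│
├─┐ │ ╵ │ │ ╵ ╷ └───┐ ┌─┤
│ │ │   │ │   │     │↓│ │
│ │ ├───┤ └───┼───┐ │ ╵ │
│ │ │   │     │   │ │↳ ↓│
│ ╵ ╵ ╷ └─╴ ╷ ╵ ┌─┘ ├─╴ │
│     │     │   │   │  B│
└─────┴─────┴───┴───┴───┘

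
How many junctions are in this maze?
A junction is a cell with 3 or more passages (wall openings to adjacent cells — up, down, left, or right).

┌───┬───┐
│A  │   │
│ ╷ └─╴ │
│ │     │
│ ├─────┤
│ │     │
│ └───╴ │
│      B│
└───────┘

Checking each cell for number of passages:

Junctions found (3+ passages):
Total junctions: 0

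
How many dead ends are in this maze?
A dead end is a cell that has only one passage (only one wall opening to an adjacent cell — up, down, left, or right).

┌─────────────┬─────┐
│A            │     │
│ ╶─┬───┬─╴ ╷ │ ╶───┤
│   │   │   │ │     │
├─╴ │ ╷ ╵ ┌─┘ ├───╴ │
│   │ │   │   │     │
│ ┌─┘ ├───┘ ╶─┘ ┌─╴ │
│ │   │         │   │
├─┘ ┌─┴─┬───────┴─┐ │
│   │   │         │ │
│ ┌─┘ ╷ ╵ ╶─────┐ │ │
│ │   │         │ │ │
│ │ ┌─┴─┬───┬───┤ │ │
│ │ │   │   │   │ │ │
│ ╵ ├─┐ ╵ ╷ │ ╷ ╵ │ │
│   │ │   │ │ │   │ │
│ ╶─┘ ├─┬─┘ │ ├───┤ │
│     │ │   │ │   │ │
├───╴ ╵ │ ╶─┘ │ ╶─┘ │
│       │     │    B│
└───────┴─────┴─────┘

Checking each cell for number of passages:

Dead ends found at positions:
  (0, 9)
  (3, 0)
  (3, 3)
  (3, 8)
  (5, 7)
  (6, 2)
  (7, 2)
  (8, 3)
  (8, 8)
  (9, 0)
Total dead ends: 10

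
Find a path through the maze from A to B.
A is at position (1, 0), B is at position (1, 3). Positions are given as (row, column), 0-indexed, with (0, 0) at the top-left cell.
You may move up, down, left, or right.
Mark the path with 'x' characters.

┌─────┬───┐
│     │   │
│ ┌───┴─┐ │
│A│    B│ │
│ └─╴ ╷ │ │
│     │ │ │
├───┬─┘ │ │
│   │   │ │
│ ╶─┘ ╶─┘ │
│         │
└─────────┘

Finding the shortest path from (1, 0) to (1, 3):
Path length: 5 steps
Directions: down → right → right → up → right

Solution:

┌─────┬───┐
│     │   │
│ ┌───┴─┐ │
│A│  x B│ │
│ └─╴ ╷ │ │
│x x x│ │ │
├───┬─┘ │ │
│   │   │ │
│ ╶─┘ ╶─┘ │
│         │
└─────────┘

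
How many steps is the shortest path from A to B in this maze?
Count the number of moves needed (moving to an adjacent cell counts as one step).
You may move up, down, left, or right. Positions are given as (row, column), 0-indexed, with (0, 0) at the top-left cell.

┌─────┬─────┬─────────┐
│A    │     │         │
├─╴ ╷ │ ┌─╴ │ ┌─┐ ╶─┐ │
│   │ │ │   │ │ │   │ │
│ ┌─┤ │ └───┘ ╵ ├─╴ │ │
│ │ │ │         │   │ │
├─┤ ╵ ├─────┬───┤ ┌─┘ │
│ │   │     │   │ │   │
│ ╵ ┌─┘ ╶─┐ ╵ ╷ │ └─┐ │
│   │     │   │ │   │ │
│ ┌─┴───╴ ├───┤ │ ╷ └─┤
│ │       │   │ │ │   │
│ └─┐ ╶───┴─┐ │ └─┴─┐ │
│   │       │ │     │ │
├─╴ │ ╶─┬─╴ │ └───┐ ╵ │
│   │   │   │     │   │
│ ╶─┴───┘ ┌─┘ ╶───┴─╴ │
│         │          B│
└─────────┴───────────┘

Using BFS to find shortest path:
Start: (0, 0), End: (8, 10)
Path found:
(0,0) → (0,1) → (0,2) → (1,2) → (2,2) → (3,2) → (3,1) → (4,1) → (4,0) → (5,0) → (6,0) → (6,1) → (7,1) → (7,0) → (8,0) → (8,1) → (8,2) → (8,3) → (8,4) → (7,4) → (7,5) → (6,5) → (6,4) → (6,3) → (6,2) → (5,2) → (5,3) → (5,4) → (4,4) → (4,3) → (3,3) → (3,4) → (3,5) → (4,5) → (4,6) → (3,6) → (3,7) → (4,7) → (5,7) → (6,7) → (6,8) → (6,9) → (7,9) → (7,10) → (8,10)
Number of steps: 44

Solution:

┌─────┬─────┬─────────┐
│A → ↓│     │         │
├─╴ ╷ │ ┌─╴ │ ┌─┐ ╶─┐ │
│   │↓│ │   │ │ │   │ │
│ ┌─┤ │ └───┘ ╵ ├─╴ │ │
│ │ │↓│         │   │ │
├─┤ ╵ ├─────┬───┤ ┌─┘ │
│ │↓ ↲│↱ → ↓│↱ ↓│ │   │
│ ╵ ┌─┘ ╶─┐ ╵ ╷ │ └─┐ │
│↓ ↲│  ↑ ↰│↳ ↑│↓│   │ │
│ ┌─┴───╴ ├───┤ │ ╷ └─┤
│↓│  ↱ → ↑│   │↓│ │   │
│ └─┐ ╶───┴─┐ │ └─┴─┐ │
│↳ ↓│↑ ← ← ↰│ │↳ → ↓│ │
├─╴ │ ╶─┬─╴ │ └───┐ ╵ │
│↓ ↲│   │↱ ↑│     │↳ ↓│
│ ╶─┴───┘ ┌─┘ ╶───┴─╴ │
│↳ → → → ↑│          B│
└─────────┴───────────┘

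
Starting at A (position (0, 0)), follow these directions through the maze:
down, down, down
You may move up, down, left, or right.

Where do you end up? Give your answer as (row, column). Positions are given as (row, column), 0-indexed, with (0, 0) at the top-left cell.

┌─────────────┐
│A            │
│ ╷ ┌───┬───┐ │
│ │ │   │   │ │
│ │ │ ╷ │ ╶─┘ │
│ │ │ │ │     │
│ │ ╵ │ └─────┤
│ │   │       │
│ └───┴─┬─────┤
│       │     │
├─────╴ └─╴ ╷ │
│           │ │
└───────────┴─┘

Following directions step by step:
Start: (0, 0)
  down: (0, 0) → (1, 0)
  down: (1, 0) → (2, 0)
  down: (2, 0) → (3, 0)
Final position: (3, 0)

Path taken:

┌─────────────┐
│A            │
│ ╷ ┌───┬───┐ │
│↓│ │   │   │ │
│ │ │ ╷ │ ╶─┘ │
│↓│ │ │ │     │
│ │ ╵ │ └─────┤
│B│   │       │
│ └───┴─┬─────┤
│       │     │
├─────╴ └─╴ ╷ │
│           │ │
└───────────┴─┘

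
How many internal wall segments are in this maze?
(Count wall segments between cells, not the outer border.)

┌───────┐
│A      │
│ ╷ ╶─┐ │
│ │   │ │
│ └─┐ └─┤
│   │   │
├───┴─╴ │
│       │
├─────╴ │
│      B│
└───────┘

Counting internal wall segments:
Total internal walls: 12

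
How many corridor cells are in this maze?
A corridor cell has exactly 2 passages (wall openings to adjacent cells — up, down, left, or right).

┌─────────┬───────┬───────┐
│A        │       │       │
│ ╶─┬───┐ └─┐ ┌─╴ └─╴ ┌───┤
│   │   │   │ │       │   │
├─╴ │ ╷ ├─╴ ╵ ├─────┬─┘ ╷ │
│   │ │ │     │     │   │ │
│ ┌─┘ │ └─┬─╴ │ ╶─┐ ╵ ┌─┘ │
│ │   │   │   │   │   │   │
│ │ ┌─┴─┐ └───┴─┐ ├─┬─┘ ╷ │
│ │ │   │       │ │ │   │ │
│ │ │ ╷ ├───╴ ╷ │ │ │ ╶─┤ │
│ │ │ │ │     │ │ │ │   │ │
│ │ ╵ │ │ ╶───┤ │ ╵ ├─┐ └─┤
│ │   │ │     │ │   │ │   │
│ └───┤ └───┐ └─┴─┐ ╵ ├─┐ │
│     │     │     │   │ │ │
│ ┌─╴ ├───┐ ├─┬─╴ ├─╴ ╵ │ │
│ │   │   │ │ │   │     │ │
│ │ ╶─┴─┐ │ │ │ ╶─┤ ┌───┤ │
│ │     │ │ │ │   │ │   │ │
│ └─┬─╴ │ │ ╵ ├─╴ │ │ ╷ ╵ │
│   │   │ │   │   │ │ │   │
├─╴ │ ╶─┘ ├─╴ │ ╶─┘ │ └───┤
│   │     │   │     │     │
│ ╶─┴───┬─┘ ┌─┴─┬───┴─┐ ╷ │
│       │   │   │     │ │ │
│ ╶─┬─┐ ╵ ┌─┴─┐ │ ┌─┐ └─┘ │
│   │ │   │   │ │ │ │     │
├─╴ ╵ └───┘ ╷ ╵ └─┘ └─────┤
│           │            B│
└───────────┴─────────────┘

Counting cells with exactly 2 passages:
Total corridor cells: 157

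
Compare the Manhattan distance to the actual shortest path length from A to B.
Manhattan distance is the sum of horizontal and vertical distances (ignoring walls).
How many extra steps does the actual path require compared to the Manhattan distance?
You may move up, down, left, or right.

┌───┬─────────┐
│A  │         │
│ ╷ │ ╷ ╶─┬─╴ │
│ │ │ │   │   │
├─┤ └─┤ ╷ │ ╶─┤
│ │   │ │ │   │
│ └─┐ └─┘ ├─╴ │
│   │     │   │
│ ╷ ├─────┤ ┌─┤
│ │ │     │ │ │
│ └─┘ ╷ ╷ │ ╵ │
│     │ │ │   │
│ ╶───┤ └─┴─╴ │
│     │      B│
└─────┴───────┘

Manhattan distance: |6 - 0| + |6 - 0| = 12
Actual path length: 24
Extra steps: 24 - 12 = 12

Solution:

┌───┬─────────┐
│A ↓│  ↱ → → ↓│
│ ╷ │ ╷ ╶─┬─╴ │
│ │↓│ │↑ ↰│↓ ↲│
├─┤ └─┤ ╷ │ ╶─┤
│ │↳ ↓│ │↑│↳ ↓│
│ └─┐ └─┘ ├─╴ │
│   │↳ → ↑│↓ ↲│
│ ╷ ├─────┤ ┌─┤
│ │ │     │↓│ │
│ └─┘ ╷ ╷ │ ╵ │
│     │ │ │↳ ↓│
│ ╶───┤ └─┴─╴ │
│     │      B│
└─────┴───────┘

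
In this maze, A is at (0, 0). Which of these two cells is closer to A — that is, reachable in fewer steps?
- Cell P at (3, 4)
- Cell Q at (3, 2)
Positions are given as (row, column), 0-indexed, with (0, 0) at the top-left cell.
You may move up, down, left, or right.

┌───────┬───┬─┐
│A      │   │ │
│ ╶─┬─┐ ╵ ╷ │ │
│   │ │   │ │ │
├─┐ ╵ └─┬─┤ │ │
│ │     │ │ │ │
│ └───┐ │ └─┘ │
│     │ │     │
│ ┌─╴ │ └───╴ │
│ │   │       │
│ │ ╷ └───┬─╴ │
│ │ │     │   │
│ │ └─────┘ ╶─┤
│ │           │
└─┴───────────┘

Shortest path A → P at (3, 4): 13 steps
Shortest path A → Q at (3, 2): 21 steps

P is closer (13 steps vs 21 steps).

Path to P:

┌───────┬───┬─┐
│A      │   │ │
│ ╶─┬─┐ ╵ ╷ │ │
│↳ ↓│ │   │ │ │
├─┐ ╵ └─┬─┤ │ │
│ │↳ → ↓│ │ │ │
│ └───┐ │ └─┘ │
│     │↓│P ← ↰│
│ ┌─╴ │ └───╴ │
│ │   │↳ → → ↑│
│ │ ╷ └───┬─╴ │
│ │ │     │   │
│ │ └─────┘ ╶─┤
│ │           │
└─┴───────────┘

Path to Q:

┌───────┬───┬─┐
│A      │   │ │
│ ╶─┬─┐ ╵ ╷ │ │
│↳ ↓│ │   │ │ │
├─┐ ╵ └─┬─┤ │ │
│ │↳ → ↓│ │ │ │
│ └───┐ │ └─┘ │
│    Q│↓│     │
│ ┌─╴ │ └───╴ │
│ │↱ ↑│↳ → → ↓│
│ │ ╷ └───┬─╴ │
│ │↑│     │↓ ↲│
│ │ └─────┘ ╶─┤
│ │↑ ← ← ← ↲  │
└─┴───────────┘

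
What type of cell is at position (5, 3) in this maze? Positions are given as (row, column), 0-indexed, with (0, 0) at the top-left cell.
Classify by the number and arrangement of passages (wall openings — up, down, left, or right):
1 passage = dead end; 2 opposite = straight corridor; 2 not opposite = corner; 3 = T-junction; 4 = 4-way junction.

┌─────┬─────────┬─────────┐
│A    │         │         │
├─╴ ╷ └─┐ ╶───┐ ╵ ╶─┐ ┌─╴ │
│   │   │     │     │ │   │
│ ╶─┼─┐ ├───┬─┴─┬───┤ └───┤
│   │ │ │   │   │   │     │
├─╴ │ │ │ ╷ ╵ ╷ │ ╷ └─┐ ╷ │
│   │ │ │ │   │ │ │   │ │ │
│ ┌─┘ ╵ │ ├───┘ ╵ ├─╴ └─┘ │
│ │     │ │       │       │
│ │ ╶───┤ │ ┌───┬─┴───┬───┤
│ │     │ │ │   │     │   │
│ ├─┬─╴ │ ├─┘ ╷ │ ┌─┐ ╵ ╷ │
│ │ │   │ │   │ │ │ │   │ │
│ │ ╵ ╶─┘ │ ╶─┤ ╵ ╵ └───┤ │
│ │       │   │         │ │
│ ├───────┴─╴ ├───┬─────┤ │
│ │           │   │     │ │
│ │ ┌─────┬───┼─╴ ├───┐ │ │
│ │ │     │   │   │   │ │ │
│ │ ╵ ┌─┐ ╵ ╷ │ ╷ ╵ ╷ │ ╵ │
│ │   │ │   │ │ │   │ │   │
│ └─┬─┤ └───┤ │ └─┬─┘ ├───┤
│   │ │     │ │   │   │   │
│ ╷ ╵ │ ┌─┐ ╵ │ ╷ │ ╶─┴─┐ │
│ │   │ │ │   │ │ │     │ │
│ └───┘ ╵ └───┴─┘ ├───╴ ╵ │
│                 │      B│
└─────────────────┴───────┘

Checking cell at (5, 3):
Number of passages: 2
Cell type: corner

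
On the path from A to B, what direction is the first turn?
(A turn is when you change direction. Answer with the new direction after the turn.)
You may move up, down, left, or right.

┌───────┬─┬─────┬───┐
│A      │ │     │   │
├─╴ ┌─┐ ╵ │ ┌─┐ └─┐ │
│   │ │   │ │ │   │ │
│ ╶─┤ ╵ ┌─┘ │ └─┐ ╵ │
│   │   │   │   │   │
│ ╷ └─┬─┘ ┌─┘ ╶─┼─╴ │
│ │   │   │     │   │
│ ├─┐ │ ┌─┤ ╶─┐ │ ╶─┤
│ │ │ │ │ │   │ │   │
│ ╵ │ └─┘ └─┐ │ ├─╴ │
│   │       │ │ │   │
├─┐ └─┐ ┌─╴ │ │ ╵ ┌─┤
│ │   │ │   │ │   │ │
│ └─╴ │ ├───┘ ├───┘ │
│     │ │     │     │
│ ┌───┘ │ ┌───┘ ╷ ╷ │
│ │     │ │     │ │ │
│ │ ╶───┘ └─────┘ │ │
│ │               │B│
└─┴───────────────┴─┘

Directions: right, down, left, down, right, down, right, down, down, right, down, down, down, left, left, down, right, right, right, right, right, right, right, up, up, right, down, down
First turn direction: down

Solution:

┌───────┬─┬─────┬───┐
│A ↓    │ │     │   │
├─╴ ┌─┐ ╵ │ ┌─┐ └─┐ │
│↓ ↲│ │   │ │ │   │ │
│ ╶─┤ ╵ ┌─┘ │ └─┐ ╵ │
│↳ ↓│   │   │   │   │
│ ╷ └─┬─┘ ┌─┘ ╶─┼─╴ │
│ │↳ ↓│   │     │   │
│ ├─┐ │ ┌─┤ ╶─┐ │ ╶─┤
│ │ │↓│ │ │   │ │   │
│ ╵ │ └─┘ └─┐ │ ├─╴ │
│   │↳ ↓    │ │ │   │
├─┐ └─┐ ┌─╴ │ │ ╵ ┌─┤
│ │   │↓│   │ │   │ │
│ └─╴ │ ├───┘ ├───┘ │
│     │↓│     │  ↱ ↓│
│ ┌───┘ │ ┌───┘ ╷ ╷ │
│ │↓ ← ↲│ │     │↑│↓│
│ │ ╶───┘ └─────┘ │ │
│ │↳ → → → → → → ↑│B│
└─┴───────────────┴─┘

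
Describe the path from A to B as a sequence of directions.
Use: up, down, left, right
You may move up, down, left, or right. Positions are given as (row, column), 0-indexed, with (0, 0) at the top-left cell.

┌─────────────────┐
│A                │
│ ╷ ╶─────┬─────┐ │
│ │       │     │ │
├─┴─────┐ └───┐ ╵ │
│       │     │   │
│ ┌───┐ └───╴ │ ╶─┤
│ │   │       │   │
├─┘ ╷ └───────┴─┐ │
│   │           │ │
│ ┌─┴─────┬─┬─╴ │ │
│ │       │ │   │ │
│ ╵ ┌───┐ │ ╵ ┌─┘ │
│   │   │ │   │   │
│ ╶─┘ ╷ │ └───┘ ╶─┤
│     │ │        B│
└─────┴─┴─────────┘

Finding the path and converting it to directions:
Path through cells: (0,0) → (0,1) → (0,2) → (0,3) → (0,4) → (0,5) → (0,6) → (0,7) → (0,8) → (1,8) → (2,8) → (2,7) → (3,7) → (3,8) → (4,8) → (5,8) → (6,8) → (6,7) → (7,7) → (7,8)
Directions: right, right, right, right, right, right, right, right, down, down, left, down, right, down, down, down, left, down, right

Solution:

┌─────────────────┐
│A → → → → → → → ↓│
│ ╷ ╶─────┬─────┐ │
│ │       │     │↓│
├─┴─────┐ └───┐ ╵ │
│       │     │↓ ↲│
│ ┌───┐ └───╴ │ ╶─┤
│ │   │       │↳ ↓│
├─┘ ╷ └───────┴─┐ │
│   │           │↓│
│ ┌─┴─────┬─┬─╴ │ │
│ │       │ │   │↓│
│ ╵ ┌───┐ │ ╵ ┌─┘ │
│   │   │ │   │↓ ↲│
│ ╶─┘ ╷ │ └───┘ ╶─┤
│     │ │      ↳ B│
└─────┴─┴─────────┘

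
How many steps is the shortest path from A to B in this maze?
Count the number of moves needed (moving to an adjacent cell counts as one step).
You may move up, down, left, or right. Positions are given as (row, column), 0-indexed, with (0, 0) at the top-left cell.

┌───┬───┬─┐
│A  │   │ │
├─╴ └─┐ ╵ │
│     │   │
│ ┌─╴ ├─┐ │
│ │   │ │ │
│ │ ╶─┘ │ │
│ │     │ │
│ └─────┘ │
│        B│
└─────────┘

Using BFS to find shortest path:
Start: (0, 0), End: (4, 4)
Path found:
(0,0) → (0,1) → (1,1) → (1,0) → (2,0) → (3,0) → (4,0) → (4,1) → (4,2) → (4,3) → (4,4)
Number of steps: 10

Solution:

┌───┬───┬─┐
│A ↓│   │ │
├─╴ └─┐ ╵ │
│↓ ↲  │   │
│ ┌─╴ ├─┐ │
│↓│   │ │ │
│ │ ╶─┘ │ │
│↓│     │ │
│ └─────┘ │
│↳ → → → B│
└─────────┘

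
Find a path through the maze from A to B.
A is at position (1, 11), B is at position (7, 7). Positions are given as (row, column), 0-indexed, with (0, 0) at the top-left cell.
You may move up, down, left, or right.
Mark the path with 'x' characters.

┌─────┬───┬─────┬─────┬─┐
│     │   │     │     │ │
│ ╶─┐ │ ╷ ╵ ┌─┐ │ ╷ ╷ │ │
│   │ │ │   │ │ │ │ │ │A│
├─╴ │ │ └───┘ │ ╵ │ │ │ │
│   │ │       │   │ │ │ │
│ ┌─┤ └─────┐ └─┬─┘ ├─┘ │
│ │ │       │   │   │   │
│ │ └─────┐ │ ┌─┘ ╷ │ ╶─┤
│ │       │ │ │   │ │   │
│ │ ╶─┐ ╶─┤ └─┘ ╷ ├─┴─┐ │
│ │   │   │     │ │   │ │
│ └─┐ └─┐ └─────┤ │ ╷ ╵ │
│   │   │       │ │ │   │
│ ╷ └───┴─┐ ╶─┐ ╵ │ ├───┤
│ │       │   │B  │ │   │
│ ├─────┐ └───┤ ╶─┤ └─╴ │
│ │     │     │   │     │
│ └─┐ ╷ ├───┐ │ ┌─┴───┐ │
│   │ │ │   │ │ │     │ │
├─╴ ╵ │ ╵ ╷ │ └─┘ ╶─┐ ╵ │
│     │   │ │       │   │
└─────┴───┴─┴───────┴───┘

Finding the shortest path from (1, 11) to (7, 7):
Path length: 60 steps
Directions: down → down → left → down → right → down → down → left → up → left → down → down → down → right → right → down → down → left → up → left → left → down → left → left → up → up → left → left → up → left → left → left → up → left → up → up → up → up → right → up → left → up → right → right → down → down → down → right → right → right → down → down → right → right → up → right → down → down → down → left

Solution:

┌─────┬───┬─────┬─────┬─┐
│x x x│   │     │     │ │
│ ╶─┐ │ ╷ ╵ ┌─┐ │ ╷ ╷ │ │
│x x│x│ │   │ │ │ │ │ │A│
├─╴ │ │ └───┘ │ ╵ │ │ │ │
│x x│x│       │   │ │ │x│
│ ┌─┤ └─────┐ └─┬─┘ ├─┘ │
│x│ │x x x x│   │   │x x│
│ │ └─────┐ │ ┌─┘ ╷ │ ╶─┤
│x│       │x│ │x x│ │x x│
│ │ ╶─┐ ╶─┤ └─┘ ╷ ├─┴─┐ │
│x│   │   │x x x│x│x x│x│
│ └─┐ └─┐ └─────┤ │ ╷ ╵ │
│x x│   │       │x│x│x x│
│ ╷ └───┴─┐ ╶─┐ ╵ │ ├───┤
│ │x x x x│   │B x│x│   │
│ ├─────┐ └───┤ ╶─┤ └─╴ │
│ │     │x x x│   │x x x│
│ └─┐ ╷ ├───┐ │ ┌─┴───┐ │
│   │ │ │   │x│ │x x x│x│
├─╴ ╵ │ ╵ ╷ │ └─┘ ╶─┐ ╵ │
│     │   │ │x x x  │x x│
└─────┴───┴─┴───────┴───┘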